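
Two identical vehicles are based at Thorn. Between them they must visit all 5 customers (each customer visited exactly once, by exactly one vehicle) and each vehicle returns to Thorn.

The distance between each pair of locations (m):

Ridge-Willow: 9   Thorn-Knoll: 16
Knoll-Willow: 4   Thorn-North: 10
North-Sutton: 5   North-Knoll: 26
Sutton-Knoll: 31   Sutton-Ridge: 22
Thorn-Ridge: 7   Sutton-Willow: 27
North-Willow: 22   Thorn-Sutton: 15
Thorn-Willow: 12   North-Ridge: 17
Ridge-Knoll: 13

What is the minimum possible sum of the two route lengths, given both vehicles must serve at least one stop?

Try each way of splitting the stops between the two vehicles (each non-empty) and, for each split, find the best tour for each vehicle:
  {North} + {Sutton, Ridge, Knoll, Willow}: 20 + 66 = 86
  {Sutton} + {North, Ridge, Knoll, Willow}: 30 + 56 = 86
  {North, Sutton} + {Ridge, Knoll, Willow}: 30 + 36 = 66
  {Ridge} + {North, Sutton, Knoll, Willow}: 14 + 62 = 76
  {North, Ridge} + {Sutton, Knoll, Willow}: 34 + 62 = 96
  {Sutton, Ridge} + {North, Knoll, Willow}: 44 + 52 = 96
  … (15 splits in total)
Best: vehicle 1 Thorn → North → Sutton → Thorn = 30; vehicle 2 Thorn → Ridge → Knoll → Willow → Thorn = 36; combined 66.

66 m — the smallest possible combined total.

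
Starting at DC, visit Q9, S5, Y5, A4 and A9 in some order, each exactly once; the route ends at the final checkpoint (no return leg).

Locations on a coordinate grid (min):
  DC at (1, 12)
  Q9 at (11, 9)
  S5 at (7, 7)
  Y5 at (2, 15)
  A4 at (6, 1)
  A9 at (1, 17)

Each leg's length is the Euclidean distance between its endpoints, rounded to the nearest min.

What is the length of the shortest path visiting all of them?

There are 5! = 120 possible orderings.
DC → Q9 → S5 → Y5 → A4 → A9: 10+4+9+15+17 = 55
DC → Q9 → S5 → Y5 → A9 → A4: 10+4+9+2+17 = 42
DC → Q9 → S5 → A4 → Y5 → A9: 10+4+6+15+2 = 37
DC → Q9 → S5 → A4 → A9 → Y5: 10+4+6+17+2 = 39
DC → Q9 → S5 → A9 → Y5 → A4: 10+4+12+2+15 = 43
DC → Q9 → S5 → A9 → A4 → Y5: 10+4+12+17+15 = 58
DC → Q9 → Y5 → S5 → A4 → A9: 10+11+9+6+17 = 53
DC → Q9 → Y5 → S5 → A9 → A4: 10+11+9+12+17 = 59
DC → Q9 → Y5 → A4 → S5 → A9: 10+11+15+6+12 = 54
DC → Q9 → Y5 → A4 → A9 → S5: 10+11+15+17+12 = 65
DC → Q9 → Y5 → A9 → S5 → A4: 10+11+2+12+6 = 41
DC → Q9 → Y5 → A9 → A4 → S5: 10+11+2+17+6 = 46
DC → Q9 → A4 → S5 → Y5 → A9: 10+9+6+9+2 = 36
DC → Q9 → A4 → S5 → A9 → Y5: 10+9+6+12+2 = 39
… (106 more)
DC → Y5 → A9 → Q9 → S5 → A4: 3+2+13+4+6 = 28  ← best
The minimum is 28.
One shortest path: DC → Y5 → A9 → Q9 → S5 → A4.

28 min — the minimum one-way total.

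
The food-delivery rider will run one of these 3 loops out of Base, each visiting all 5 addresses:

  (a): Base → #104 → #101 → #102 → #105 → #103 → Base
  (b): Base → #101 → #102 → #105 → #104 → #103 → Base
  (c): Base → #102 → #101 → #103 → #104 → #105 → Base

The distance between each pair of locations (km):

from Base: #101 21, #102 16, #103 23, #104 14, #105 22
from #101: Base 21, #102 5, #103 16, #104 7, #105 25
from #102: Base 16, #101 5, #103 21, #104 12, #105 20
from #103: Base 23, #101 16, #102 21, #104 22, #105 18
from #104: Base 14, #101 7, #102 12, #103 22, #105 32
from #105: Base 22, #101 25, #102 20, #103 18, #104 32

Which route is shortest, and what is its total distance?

(a): 14 + 7 + 5 + 20 + 18 + 23 = 87
(b): 21 + 5 + 20 + 32 + 22 + 23 = 123
(c): 16 + 5 + 16 + 22 + 32 + 22 = 113

87 km — (a) is the shortest.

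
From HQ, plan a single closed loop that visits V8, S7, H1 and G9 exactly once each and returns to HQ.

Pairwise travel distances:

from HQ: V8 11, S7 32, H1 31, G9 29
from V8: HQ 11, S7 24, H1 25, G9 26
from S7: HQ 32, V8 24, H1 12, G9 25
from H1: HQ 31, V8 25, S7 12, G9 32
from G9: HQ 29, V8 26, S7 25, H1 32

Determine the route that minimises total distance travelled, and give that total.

With 4 stops there are 4!/2 = 12 distinct round trips (a route and its reverse cost the same).
HQ → V8 → S7 → H1 → G9 → HQ: 11+24+12+32+29 = 108
HQ → V8 → S7 → G9 → H1 → HQ: 11+24+25+32+31 = 123
HQ → V8 → H1 → S7 → G9 → HQ: 11+25+12+25+29 = 102
HQ → V8 → H1 → G9 → S7 → HQ: 11+25+32+25+32 = 125
HQ → V8 → G9 → S7 → H1 → HQ: 11+26+25+12+31 = 105
HQ → V8 → G9 → H1 → S7 → HQ: 11+26+32+12+32 = 113
HQ → S7 → V8 → H1 → G9 → HQ: 32+24+25+32+29 = 142
HQ → S7 → V8 → G9 → H1 → HQ: 32+24+26+32+31 = 145
HQ → S7 → H1 → V8 → G9 → HQ: 32+12+25+26+29 = 124
HQ → S7 → G9 → V8 → H1 → HQ: 32+25+26+25+31 = 139
HQ → H1 → V8 → S7 → G9 → HQ: 31+25+24+25+29 = 134
HQ → H1 → S7 → V8 → G9 → HQ: 31+12+24+26+29 = 122
The minimum is 102.
One optimal route: HQ → V8 → H1 → S7 → G9 → HQ (or its reverse).

Shortest round trip = 102.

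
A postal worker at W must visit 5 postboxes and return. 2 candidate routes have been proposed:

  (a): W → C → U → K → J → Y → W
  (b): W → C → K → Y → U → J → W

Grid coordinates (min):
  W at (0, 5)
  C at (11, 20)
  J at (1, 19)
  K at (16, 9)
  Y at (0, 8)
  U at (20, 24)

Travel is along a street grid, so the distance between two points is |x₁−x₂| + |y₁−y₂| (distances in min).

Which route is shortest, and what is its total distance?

98 min — (a) is the shortest.

(a): 26 + 13 + 19 + 25 + 12 + 3 = 98
(b): 26 + 16 + 17 + 36 + 24 + 15 = 134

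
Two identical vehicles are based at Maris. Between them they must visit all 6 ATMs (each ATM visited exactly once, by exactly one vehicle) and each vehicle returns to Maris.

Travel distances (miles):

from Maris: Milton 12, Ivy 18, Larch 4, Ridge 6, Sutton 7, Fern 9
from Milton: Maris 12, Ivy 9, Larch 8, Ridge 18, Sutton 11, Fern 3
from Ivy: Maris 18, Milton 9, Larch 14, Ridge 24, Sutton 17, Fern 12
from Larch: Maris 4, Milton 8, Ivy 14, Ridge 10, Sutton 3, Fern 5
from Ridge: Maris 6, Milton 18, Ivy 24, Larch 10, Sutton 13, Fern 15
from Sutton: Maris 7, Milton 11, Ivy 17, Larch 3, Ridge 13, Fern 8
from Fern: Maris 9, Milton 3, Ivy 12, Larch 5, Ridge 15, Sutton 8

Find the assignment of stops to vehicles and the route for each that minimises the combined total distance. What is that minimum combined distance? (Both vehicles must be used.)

Minimum combined distance: 57 miles.

Check every non-empty split of the stops between the two vehicles; for each half take its own optimal tour:
  {Milton} + {Ivy, Larch, Ridge, Sutton, Fern}: 24 + 57 = 81
  {Ivy} + {Milton, Larch, Ridge, Sutton, Fern}: 36 + 42 = 78
  {Milton, Ivy} + {Larch, Ridge, Sutton, Fern}: 39 + 36 = 75
  {Larch} + {Milton, Ivy, Ridge, Sutton, Fern}: 8 + 57 = 65
  {Milton, Larch} + {Ivy, Ridge, Sutton, Fern}: 24 + 57 = 81
  {Ivy, Larch} + {Milton, Ridge, Sutton, Fern}: 36 + 42 = 78
  … (31 splits in total)
  {Ridge} + {Milton, Ivy, Larch, Sutton, Fern}: 12 + 45 = 57  ← best
Best: vehicle 1 Maris → Ridge → Maris = 12; vehicle 2 Maris → Ivy → Milton → Fern → Larch → Sutton → Maris = 45; combined 57.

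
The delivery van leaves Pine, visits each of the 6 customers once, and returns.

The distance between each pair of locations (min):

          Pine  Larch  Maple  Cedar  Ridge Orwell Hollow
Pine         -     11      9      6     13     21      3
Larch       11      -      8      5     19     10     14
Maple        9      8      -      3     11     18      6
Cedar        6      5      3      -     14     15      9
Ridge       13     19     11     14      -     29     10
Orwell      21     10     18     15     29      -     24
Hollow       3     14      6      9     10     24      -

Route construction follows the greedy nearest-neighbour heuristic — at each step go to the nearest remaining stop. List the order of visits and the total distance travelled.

69 min along Pine → Hollow → Maple → Cedar → Larch → Orwell → Ridge → Pine.

Pine → [Hollow:3 / Cedar:6 / Maple:9 / Larch:11 / Ridge:13 / Orwell:21] → Hollow (3)
Hollow → [Maple:6 / Cedar:9 / Ridge:10 / Larch:14 / Orwell:24] → Maple (6)
Maple → [Cedar:3 / Larch:8 / Ridge:11 / Orwell:18] → Cedar (3)
Cedar → [Larch:5 / Ridge:14 / Orwell:15] → Larch (5)
Larch → [Orwell:10 / Ridge:19] → Orwell (10)
Orwell → [Ridge:29] → Ridge (29)
Return Ridge→Pine: 13.
Total = 3 + 6 + 3 + 5 + 10 + 29 + 13 = 69.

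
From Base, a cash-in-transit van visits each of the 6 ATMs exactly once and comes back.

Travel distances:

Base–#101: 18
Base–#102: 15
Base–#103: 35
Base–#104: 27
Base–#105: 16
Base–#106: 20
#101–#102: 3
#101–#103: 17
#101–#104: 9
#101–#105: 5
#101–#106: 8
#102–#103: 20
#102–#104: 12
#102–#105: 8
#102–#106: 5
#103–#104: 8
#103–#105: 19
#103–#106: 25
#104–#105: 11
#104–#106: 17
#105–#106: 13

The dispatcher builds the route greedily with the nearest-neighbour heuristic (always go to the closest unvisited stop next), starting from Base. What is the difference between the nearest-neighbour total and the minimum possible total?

From Base: #102=15, #105=16, #101=18, #106=20, #104=27, #103=35 → choose #102 (15).
From #102: #101=3, #106=5, #105=8, #104=12, #103=20 → choose #101 (3).
From #101: #105=5, #106=8, #104=9, #103=17 → choose #105 (5).
From #105: #104=11, #106=13, #103=19 → choose #104 (11).
From #104: #103=8, #106=17 → choose #103 (8).
From #103: #106=25 → choose #106 (25).
NN route Base → #102 → #101 → #105 → #104 → #103 → #106 → Base costs 87.
Optimal: Base → #102 → #106 → #101 → #103 → #104 → #105 → Base costs 80 (by enumerating all 360 distinct tours).
Excess = 87 − 80 = 7.

Excess over optimum: 7.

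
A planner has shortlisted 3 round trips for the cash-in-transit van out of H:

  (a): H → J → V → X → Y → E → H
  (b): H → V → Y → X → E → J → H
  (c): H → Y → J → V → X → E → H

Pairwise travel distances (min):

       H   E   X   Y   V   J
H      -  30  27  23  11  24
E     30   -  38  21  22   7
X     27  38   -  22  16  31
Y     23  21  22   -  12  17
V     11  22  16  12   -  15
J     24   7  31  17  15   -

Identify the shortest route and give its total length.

(a): 24 + 15 + 16 + 22 + 21 + 30 = 128
(b): 11 + 12 + 22 + 38 + 7 + 24 = 114
(c): 23 + 17 + 15 + 16 + 38 + 30 = 139

Shortest is (b), total 114 min.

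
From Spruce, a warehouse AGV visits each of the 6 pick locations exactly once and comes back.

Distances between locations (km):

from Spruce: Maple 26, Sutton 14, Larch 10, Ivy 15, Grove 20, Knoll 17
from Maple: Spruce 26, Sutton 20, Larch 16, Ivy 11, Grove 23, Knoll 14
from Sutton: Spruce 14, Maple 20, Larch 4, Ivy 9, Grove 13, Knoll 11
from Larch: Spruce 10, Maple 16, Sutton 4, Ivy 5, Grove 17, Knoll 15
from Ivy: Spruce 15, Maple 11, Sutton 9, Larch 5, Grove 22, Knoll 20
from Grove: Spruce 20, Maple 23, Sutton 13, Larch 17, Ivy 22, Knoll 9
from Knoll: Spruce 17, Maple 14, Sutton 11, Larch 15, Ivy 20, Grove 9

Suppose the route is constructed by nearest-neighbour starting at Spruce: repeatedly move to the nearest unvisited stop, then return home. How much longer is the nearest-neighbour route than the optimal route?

Excess over optimum: 1 km.

From Spruce: Larch=10, Sutton=14, Ivy=15, Knoll=17, Grove=20, Maple=26 → choose Larch (10).
From Larch: Sutton=4, Ivy=5, Knoll=15, Maple=16, Grove=17 → choose Sutton (4).
From Sutton: Ivy=9, Knoll=11, Grove=13, Maple=20 → choose Ivy (9).
From Ivy: Maple=11, Knoll=20, Grove=22 → choose Maple (11).
From Maple: Knoll=14, Grove=23 → choose Knoll (14).
From Knoll: Grove=9 → choose Grove (9).
NN route Spruce → Larch → Sutton → Ivy → Maple → Knoll → Grove → Spruce costs 77.
Optimal: Spruce → Sutton → Grove → Knoll → Maple → Ivy → Larch → Spruce costs 76 (by enumerating all 360 distinct tours).
Excess = 77 − 76 = 1.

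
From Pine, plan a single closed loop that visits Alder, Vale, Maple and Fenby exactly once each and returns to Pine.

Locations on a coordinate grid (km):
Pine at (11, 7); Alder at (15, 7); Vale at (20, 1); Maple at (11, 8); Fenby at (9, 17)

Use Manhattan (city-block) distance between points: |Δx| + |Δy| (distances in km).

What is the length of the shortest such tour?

There are 12 distinct closed tours to check (reversals are equivalent).
Pine → Alder → Vale → Maple → Fenby → Pine: 4+11+16+11+12 = 54
Pine → Alder → Vale → Fenby → Maple → Pine: 4+11+27+11+1 = 54
Pine → Alder → Maple → Vale → Fenby → Pine: 4+5+16+27+12 = 64
Pine → Alder → Maple → Fenby → Vale → Pine: 4+5+11+27+15 = 62
Pine → Alder → Fenby → Vale → Maple → Pine: 4+16+27+16+1 = 64
Pine → Alder → Fenby → Maple → Vale → Pine: 4+16+11+16+15 = 62
Pine → Vale → Alder → Maple → Fenby → Pine: 15+11+5+11+12 = 54
Pine → Vale → Alder → Fenby → Maple → Pine: 15+11+16+11+1 = 54
Pine → Vale → Maple → Alder → Fenby → Pine: 15+16+5+16+12 = 64
Pine → Vale → Fenby → Alder → Maple → Pine: 15+27+16+5+1 = 64
Pine → Maple → Alder → Vale → Fenby → Pine: 1+5+11+27+12 = 56
Pine → Maple → Vale → Alder → Fenby → Pine: 1+16+11+16+12 = 56
The minimum is 54.
One optimal route: Pine → Alder → Vale → Maple → Fenby → Pine (or its reverse).

Shortest round trip = 54 km.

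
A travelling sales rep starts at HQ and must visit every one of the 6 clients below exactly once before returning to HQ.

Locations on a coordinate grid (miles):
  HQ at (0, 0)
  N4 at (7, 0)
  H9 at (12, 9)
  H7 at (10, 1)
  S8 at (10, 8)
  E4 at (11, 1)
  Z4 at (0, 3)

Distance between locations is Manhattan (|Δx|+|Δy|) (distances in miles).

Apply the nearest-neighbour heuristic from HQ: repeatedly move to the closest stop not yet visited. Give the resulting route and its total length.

Total distance 50 miles via the nearest-neighbour route HQ → Z4 → N4 → H7 → E4 → S8 → H9 → HQ.

At HQ the remaining stops are Z4 3, N4 7, H7 11, E4 12, S8 18, H9 21; go to Z4.
At Z4 the remaining stops are N4 10, H7 12, E4 13, S8 15, H9 18; go to N4.
At N4 the remaining stops are H7 4, E4 5, S8 11, H9 14; go to H7.
At H7 the remaining stops are E4 1, S8 7, H9 10; go to E4.
At E4 the remaining stops are S8 8, H9 9; go to S8.
At S8 the remaining stops are H9 3; go to H9.
Return H9→HQ: 21.
Total = 3 + 10 + 4 + 1 + 8 + 3 + 21 = 50.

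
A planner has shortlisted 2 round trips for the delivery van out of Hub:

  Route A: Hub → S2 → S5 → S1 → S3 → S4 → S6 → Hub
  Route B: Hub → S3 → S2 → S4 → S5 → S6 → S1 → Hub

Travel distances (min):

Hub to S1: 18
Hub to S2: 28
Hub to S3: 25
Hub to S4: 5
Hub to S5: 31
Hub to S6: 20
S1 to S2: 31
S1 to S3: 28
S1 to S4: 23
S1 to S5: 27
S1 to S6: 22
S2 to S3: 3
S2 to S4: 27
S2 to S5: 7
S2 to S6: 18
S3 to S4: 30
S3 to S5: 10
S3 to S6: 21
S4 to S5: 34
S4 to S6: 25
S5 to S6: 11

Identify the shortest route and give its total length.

Route A: 28 + 7 + 27 + 28 + 30 + 25 + 20 = 165
Route B: 25 + 3 + 27 + 34 + 11 + 22 + 18 = 140

Shortest is Route B, total 140 min.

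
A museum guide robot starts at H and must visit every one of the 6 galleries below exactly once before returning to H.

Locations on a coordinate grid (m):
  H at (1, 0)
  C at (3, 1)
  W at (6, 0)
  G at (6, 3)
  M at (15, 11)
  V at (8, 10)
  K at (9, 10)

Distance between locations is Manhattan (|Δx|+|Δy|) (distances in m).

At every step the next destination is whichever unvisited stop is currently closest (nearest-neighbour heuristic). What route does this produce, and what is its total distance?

At H the remaining stops are C 3, W 5, G 8, V 17, K 18, M 25; go to C.
At C the remaining stops are W 4, G 5, V 14, K 15, M 22; go to W.
At W the remaining stops are G 3, V 12, K 13, M 20; go to G.
At G the remaining stops are V 9, K 10, M 17; go to V.
At V the remaining stops are K 1, M 8; go to K.
At K the remaining stops are M 7; go to M.
Return M→H: 25.
Total = 3 + 4 + 3 + 9 + 1 + 7 + 25 = 52.

Total distance 52 m via the nearest-neighbour route H → C → W → G → V → K → M → H.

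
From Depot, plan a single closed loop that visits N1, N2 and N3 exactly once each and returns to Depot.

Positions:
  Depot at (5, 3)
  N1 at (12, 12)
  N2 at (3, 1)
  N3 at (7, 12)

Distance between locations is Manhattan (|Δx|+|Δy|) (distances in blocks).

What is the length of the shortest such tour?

With 3 stops there are 3!/2 = 3 distinct round trips (a route and its reverse cost the same).
Depot-N1-N2-N3-Depot: 16+20+15+11 = 62
Depot-N1-N3-N2-Depot: 16+5+15+4 = 40
Depot-N2-N1-N3-Depot: 4+20+5+11 = 40
The minimum is 40.
One optimal route: Depot → N1 → N3 → N2 → Depot (or its reverse).

40 blocks — the shortest possible round trip.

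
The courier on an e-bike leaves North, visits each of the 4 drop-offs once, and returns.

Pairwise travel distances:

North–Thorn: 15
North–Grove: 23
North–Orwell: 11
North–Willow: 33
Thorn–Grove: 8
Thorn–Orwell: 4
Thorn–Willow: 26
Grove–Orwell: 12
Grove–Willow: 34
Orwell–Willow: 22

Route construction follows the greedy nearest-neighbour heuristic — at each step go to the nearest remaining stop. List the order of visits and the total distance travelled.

Total distance 90 via the nearest-neighbour route North → Orwell → Thorn → Grove → Willow → North.

From North: distances to unvisited — Orwell=11, Thorn=15, Grove=23, Willow=33. Nearest is Orwell (11).
From Orwell: distances to unvisited — Thorn=4, Grove=12, Willow=22. Nearest is Thorn (4).
From Thorn: distances to unvisited — Grove=8, Willow=26. Nearest is Grove (8).
From Grove: distances to unvisited — Willow=34. Nearest is Willow (34).
Return Willow→North: 33.
Total = 11 + 4 + 8 + 34 + 33 = 90.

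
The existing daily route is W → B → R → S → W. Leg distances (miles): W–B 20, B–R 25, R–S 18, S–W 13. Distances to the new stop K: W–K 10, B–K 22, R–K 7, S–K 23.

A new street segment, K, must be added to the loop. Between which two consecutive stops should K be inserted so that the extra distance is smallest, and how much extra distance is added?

Insertion cost between consecutive stops i–j is d(i,K) + d(K,j) − d(i,j):
  between W and B: 10 + 22 − 20 = 12
  between B and R: 22 + 7 − 25 = 4
  between R and S: 7 + 23 − 18 = 12
  between S and W: 23 + 10 − 13 = 20
Cheapest insertion is between B and R, adding 4.
New total = 76 + 4 = 80.

Adding 4 miles by placing K on the B–R leg.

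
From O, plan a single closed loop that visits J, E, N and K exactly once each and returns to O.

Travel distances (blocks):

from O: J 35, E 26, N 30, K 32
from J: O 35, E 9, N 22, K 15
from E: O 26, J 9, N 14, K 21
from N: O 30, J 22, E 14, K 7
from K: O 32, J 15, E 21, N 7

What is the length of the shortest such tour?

Minimum total distance: 87 blocks.

With 4 stops there are 4!/2 = 12 distinct round trips (a route and its reverse cost the same).
O→J→E→N→K→O: 35+9+14+7+32 = 97
O→J→E→K→N→O: 35+9+21+7+30 = 102
O→J→N→E→K→O: 35+22+14+21+32 = 124
O→J→N→K→E→O: 35+22+7+21+26 = 111
O→J→K→E→N→O: 35+15+21+14+30 = 115
O→J→K→N→E→O: 35+15+7+14+26 = 97
O→E→J→N→K→O: 26+9+22+7+32 = 96
O→E→J→K→N→O: 26+9+15+7+30 = 87
O→E→N→J→K→O: 26+14+22+15+32 = 109
O→E→K→J→N→O: 26+21+15+22+30 = 114
O→N→J→E→K→O: 30+22+9+21+32 = 114
O→N→E→J→K→O: 30+14+9+15+32 = 100
The minimum is 87.
One optimal route: O → E → J → K → N → O (or its reverse).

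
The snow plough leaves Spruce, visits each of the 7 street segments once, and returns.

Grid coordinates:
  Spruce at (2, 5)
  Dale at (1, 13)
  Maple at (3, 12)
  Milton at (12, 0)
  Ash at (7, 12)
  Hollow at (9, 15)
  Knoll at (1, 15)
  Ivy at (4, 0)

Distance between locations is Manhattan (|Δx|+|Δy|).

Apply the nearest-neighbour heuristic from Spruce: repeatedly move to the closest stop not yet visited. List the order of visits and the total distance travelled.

Total distance 66 via the nearest-neighbour route Spruce → Ivy → Milton → Ash → Maple → Dale → Knoll → Hollow → Spruce.

From Spruce: distances to unvisited — Ivy=7, Maple=8, Dale=9, Knoll=11, Ash=12, Milton=15, Hollow=17. Nearest is Ivy (7).
From Ivy: distances to unvisited — Milton=8, Maple=13, Ash=15, Dale=16, Knoll=18, Hollow=20. Nearest is Milton (8).
From Milton: distances to unvisited — Ash=17, Hollow=18, Maple=21, Dale=24, Knoll=26. Nearest is Ash (17).
From Ash: distances to unvisited — Maple=4, Hollow=5, Dale=7, Knoll=9. Nearest is Maple (4).
From Maple: distances to unvisited — Dale=3, Knoll=5, Hollow=9. Nearest is Dale (3).
From Dale: distances to unvisited — Knoll=2, Hollow=10. Nearest is Knoll (2).
From Knoll: distances to unvisited — Hollow=8. Nearest is Hollow (8).
Return Hollow→Spruce: 17.
Total = 7 + 8 + 17 + 4 + 3 + 2 + 8 + 17 = 66.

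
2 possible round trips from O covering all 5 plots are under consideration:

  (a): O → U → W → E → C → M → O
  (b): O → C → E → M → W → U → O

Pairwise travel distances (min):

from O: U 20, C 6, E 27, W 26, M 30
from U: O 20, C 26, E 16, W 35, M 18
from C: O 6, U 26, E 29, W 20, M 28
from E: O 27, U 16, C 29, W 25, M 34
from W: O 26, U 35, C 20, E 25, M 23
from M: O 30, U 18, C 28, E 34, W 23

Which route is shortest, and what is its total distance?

147 min — (b) is the shortest.

(a): 20 + 35 + 25 + 29 + 28 + 30 = 167
(b): 6 + 29 + 34 + 23 + 35 + 20 = 147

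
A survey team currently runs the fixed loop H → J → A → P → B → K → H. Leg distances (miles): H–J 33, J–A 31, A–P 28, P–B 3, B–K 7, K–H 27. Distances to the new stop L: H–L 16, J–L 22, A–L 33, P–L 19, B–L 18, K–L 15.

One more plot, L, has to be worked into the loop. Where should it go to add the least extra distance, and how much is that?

Adding 4 miles by placing L on the K–H leg.

Insertion cost between consecutive stops i–j is d(i,L) + d(L,j) − d(i,j):
  between H and J: 16 + 22 − 33 = 5
  between J and A: 22 + 33 − 31 = 24
  between A and P: 33 + 19 − 28 = 24
  between P and B: 19 + 18 − 3 = 34
  between B and K: 18 + 15 − 7 = 26
  between K and H: 15 + 16 − 27 = 4
Cheapest insertion is between K and H, adding 4.
New total = 129 + 4 = 133.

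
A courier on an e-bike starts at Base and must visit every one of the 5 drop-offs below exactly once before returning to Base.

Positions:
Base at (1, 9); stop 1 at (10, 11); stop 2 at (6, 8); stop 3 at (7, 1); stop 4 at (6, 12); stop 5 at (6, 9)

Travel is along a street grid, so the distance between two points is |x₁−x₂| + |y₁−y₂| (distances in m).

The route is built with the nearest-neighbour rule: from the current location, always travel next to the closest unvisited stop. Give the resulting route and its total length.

Total distance 42 m via the nearest-neighbour route Base → stop 5 → stop 2 → stop 4 → stop 1 → stop 3 → Base.

At Base the remaining stops are stop 5 5, stop 2 6, stop 4 8, stop 1 11, stop 3 14; go to stop 5.
At stop 5 the remaining stops are stop 2 1, stop 4 3, stop 1 6, stop 3 9; go to stop 2.
At stop 2 the remaining stops are stop 4 4, stop 1 7, stop 3 8; go to stop 4.
At stop 4 the remaining stops are stop 1 5, stop 3 12; go to stop 1.
At stop 1 the remaining stops are stop 3 13; go to stop 3.
Return stop 3→Base: 14.
Total = 5 + 1 + 4 + 5 + 13 + 14 = 42.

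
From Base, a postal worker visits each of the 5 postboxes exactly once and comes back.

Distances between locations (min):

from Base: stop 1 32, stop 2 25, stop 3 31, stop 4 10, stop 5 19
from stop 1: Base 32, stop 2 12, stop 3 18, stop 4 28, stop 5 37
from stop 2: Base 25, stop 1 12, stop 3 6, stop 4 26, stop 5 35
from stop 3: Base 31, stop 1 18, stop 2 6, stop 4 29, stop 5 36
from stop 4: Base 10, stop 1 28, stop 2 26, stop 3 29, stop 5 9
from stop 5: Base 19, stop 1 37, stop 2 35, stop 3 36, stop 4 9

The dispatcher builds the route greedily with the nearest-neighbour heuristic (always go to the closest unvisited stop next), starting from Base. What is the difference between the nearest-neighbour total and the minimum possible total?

Excess over optimum: 5 min.

Base: stop 4=10, stop 5=19, stop 2=25, stop 3=31, stop 1=32 ⇒ stop 4
stop 4: stop 5=9, stop 2=26, stop 1=28, stop 3=29 ⇒ stop 5
stop 5: stop 2=35, stop 3=36, stop 1=37 ⇒ stop 2
stop 2: stop 3=6, stop 1=12 ⇒ stop 3
stop 3: stop 1=18 ⇒ stop 1
NN route Base → stop 4 → stop 5 → stop 2 → stop 3 → stop 1 → Base costs 110.
Optimal: Base → stop 1 → stop 2 → stop 3 → stop 5 → stop 4 → Base costs 105 (by enumerating all 60 distinct tours).
Excess = 110 − 105 = 5.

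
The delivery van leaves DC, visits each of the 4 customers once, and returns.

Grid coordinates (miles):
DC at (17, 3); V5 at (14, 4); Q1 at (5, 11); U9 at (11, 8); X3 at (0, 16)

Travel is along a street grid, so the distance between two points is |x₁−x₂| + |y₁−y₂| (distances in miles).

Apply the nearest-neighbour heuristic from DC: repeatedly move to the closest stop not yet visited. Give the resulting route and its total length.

60 miles along DC → V5 → U9 → Q1 → X3 → DC.

At DC the remaining stops are V5 4, U9 11, Q1 20, X3 30; go to V5.
At V5 the remaining stops are U9 7, Q1 16, X3 26; go to U9.
At U9 the remaining stops are Q1 9, X3 19; go to Q1.
At Q1 the remaining stops are X3 10; go to X3.
Return X3→DC: 30.
Total = 4 + 7 + 9 + 10 + 30 = 60.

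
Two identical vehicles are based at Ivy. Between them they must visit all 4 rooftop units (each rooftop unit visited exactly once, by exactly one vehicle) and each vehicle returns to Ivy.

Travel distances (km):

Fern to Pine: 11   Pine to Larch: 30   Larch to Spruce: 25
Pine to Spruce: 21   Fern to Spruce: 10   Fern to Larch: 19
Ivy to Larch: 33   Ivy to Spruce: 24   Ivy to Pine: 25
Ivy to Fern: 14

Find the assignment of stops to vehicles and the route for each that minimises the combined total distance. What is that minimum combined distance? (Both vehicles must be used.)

There are 2^3 − 1 = 7 ways to divide the 4 stops into two non-empty groups. For each, the best each vehicle can do is its own shortest tour through its group:
  {Fern} + {Pine, Larch, Spruce}: 28 + 104 = 132
  {Pine} + {Fern, Larch, Spruce}: 50 + 82 = 132
  {Fern, Pine} + {Larch, Spruce}: 50 + 82 = 132
  {Larch} + {Fern, Pine, Spruce}: 66 + 70 = 136
  {Fern, Larch} + {Pine, Spruce}: 66 + 70 = 136
  {Pine, Larch} + {Fern, Spruce}: 88 + 48 = 136
  … (7 splits in total)
Best: vehicle 1 Ivy → Fern → Ivy = 28; vehicle 2 Ivy → Pine → Larch → Spruce → Ivy = 104; combined 132.

132 km — the smallest possible combined total.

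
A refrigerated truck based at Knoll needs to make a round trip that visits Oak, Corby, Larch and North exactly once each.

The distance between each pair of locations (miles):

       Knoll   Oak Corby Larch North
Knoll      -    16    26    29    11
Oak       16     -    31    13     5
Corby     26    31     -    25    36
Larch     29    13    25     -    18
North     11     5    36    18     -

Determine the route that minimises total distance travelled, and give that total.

With 4 stops there are 4!/2 = 12 distinct round trips (a route and its reverse cost the same).
Knoll - Oak - Corby - Larch - North - Knoll: 16+31+25+18+11 = 101
Knoll - Oak - Corby - North - Larch - Knoll: 16+31+36+18+29 = 130
Knoll - Oak - Larch - Corby - North - Knoll: 16+13+25+36+11 = 101
Knoll - Oak - Larch - North - Corby - Knoll: 16+13+18+36+26 = 109
Knoll - Oak - North - Corby - Larch - Knoll: 16+5+36+25+29 = 111
Knoll - Oak - North - Larch - Corby - Knoll: 16+5+18+25+26 = 90
Knoll - Corby - Oak - Larch - North - Knoll: 26+31+13+18+11 = 99
Knoll - Corby - Oak - North - Larch - Knoll: 26+31+5+18+29 = 109
Knoll - Corby - Larch - Oak - North - Knoll: 26+25+13+5+11 = 80
Knoll - Corby - North - Oak - Larch - Knoll: 26+36+5+13+29 = 109
Knoll - Larch - Oak - Corby - North - Knoll: 29+13+31+36+11 = 120
Knoll - Larch - Corby - Oak - North - Knoll: 29+25+31+5+11 = 101
The minimum is 80.
One optimal route: Knoll → Corby → Larch → Oak → North → Knoll (or its reverse).

Shortest round trip = 80 miles.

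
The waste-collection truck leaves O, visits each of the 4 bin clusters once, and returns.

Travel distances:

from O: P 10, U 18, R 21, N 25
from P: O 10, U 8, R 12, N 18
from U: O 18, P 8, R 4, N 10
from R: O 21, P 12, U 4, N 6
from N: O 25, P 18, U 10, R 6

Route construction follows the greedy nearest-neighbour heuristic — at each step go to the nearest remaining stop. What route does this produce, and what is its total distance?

Total distance 53 via the nearest-neighbour route O → P → U → R → N → O.

At O the remaining stops are P 10, U 18, R 21, N 25; go to P.
At P the remaining stops are U 8, R 12, N 18; go to U.
At U the remaining stops are R 4, N 10; go to R.
At R the remaining stops are N 6; go to N.
Return N→O: 25.
Total = 10 + 8 + 4 + 6 + 25 = 53.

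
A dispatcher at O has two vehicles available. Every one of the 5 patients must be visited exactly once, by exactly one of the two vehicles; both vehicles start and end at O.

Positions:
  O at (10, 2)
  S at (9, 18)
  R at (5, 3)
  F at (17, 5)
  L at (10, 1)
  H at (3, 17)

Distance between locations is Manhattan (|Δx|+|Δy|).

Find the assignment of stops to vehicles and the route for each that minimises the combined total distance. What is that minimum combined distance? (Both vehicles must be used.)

Check every non-empty split of the stops between the two vehicles; for each half take its own optimal tour:
  {S} + {R, F, L, H}: 34 + 60 = 94
  {R} + {S, F, L, H}: 12 + 62 = 74
  {S, R} + {F, L, H}: 42 + 60 = 102
  {F} + {S, R, L, H}: 20 + 48 = 68
  {S, F} + {R, L, H}: 48 + 46 = 94
  {R, F} + {S, L, H}: 30 + 48 = 78
  … (15 splits in total)
  {L} + {S, R, F, H}: 2 + 60 = 62  ← best
Best: vehicle 1 O → L → O = 2; vehicle 2 O → R → H → S → F → O = 60; combined 62.

Minimum combined distance: 62.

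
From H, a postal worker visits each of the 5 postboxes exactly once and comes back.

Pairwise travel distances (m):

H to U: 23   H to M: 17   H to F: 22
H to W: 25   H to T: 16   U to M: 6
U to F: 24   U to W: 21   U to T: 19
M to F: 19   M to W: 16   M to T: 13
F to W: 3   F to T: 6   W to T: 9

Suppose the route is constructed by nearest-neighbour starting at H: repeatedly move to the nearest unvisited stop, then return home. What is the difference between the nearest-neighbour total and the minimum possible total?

H: T=16, M=17, F=22, U=23, W=25 ⇒ T
T: F=6, W=9, M=13, U=19 ⇒ F
F: W=3, M=19, U=24 ⇒ W
W: M=16, U=21 ⇒ M
M: U=6 ⇒ U
NN route H → T → F → W → M → U → H costs 70.
Optimal: H → M → U → W → F → T → H costs 69 (by enumerating all 60 distinct tours).
Excess = 70 − 69 = 1.

The nearest-neighbour route is 1 m longer than optimal.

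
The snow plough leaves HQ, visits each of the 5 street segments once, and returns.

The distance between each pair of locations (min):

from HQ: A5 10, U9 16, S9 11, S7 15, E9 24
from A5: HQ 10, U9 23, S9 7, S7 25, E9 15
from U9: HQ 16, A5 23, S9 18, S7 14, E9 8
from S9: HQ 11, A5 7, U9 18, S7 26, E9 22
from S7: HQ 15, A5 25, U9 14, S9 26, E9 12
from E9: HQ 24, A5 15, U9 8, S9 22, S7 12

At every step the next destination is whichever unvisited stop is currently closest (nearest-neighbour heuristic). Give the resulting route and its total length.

Nearest-neighbour total = 70 min; route HQ → A5 → S9 → U9 → E9 → S7 → HQ.

At HQ the remaining stops are A5 10, S9 11, S7 15, U9 16, E9 24; go to A5.
At A5 the remaining stops are S9 7, E9 15, U9 23, S7 25; go to S9.
At S9 the remaining stops are U9 18, E9 22, S7 26; go to U9.
At U9 the remaining stops are E9 8, S7 14; go to E9.
At E9 the remaining stops are S7 12; go to S7.
Return S7→HQ: 15.
Total = 10 + 7 + 18 + 8 + 12 + 15 = 70.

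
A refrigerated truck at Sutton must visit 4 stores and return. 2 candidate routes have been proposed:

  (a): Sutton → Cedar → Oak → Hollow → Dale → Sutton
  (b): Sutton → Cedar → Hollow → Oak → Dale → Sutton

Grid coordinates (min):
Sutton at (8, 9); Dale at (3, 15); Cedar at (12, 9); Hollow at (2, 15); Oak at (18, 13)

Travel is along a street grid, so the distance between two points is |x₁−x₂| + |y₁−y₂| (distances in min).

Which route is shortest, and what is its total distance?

(a): 4 + 10 + 18 + 1 + 11 = 44
(b): 4 + 16 + 18 + 17 + 11 = 66

Shortest is (a), total 44 min.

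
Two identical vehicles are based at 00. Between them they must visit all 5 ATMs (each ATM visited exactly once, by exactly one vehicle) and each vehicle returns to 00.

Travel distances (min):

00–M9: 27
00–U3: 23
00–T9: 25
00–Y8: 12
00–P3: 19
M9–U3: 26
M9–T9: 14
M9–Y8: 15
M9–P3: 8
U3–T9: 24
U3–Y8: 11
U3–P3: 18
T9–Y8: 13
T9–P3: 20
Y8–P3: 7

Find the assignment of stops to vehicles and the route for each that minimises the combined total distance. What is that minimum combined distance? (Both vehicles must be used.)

Try each way of splitting the stops between the two vehicles (each non-empty) and, for each split, find the best tour for each vehicle:
  {M9} + {U3, T9, Y8, P3}: 54 + 86 = 140
  {U3} + {M9, T9, Y8, P3}: 46 + 66 = 112
  {M9, U3} + {T9, Y8, P3}: 76 + 64 = 140
  {T9} + {M9, U3, Y8, P3}: 50 + 76 = 126
  {M9, T9} + {U3, Y8, P3}: 66 + 60 = 126
  {U3, T9} + {M9, Y8, P3}: 72 + 54 = 126
  … (15 splits in total)
Best: vehicle 1 00 → U3 → 00 = 46; vehicle 2 00 → T9 → M9 → P3 → Y8 → 00 = 66; combined 112.

112 min — the smallest possible combined total.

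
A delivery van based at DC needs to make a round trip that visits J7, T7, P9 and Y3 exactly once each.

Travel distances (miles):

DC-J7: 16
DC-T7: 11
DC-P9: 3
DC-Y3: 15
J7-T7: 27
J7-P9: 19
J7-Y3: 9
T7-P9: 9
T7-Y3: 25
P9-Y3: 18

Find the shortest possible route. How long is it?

DC - J7 - T7 - P9 - Y3 - DC: 16+27+9+18+15 = 85
DC - J7 - T7 - Y3 - P9 - DC: 16+27+25+18+3 = 89
DC - J7 - P9 - T7 - Y3 - DC: 16+19+9+25+15 = 84
DC - J7 - P9 - Y3 - T7 - DC: 16+19+18+25+11 = 89
DC - J7 - Y3 - T7 - P9 - DC: 16+9+25+9+3 = 62
DC - J7 - Y3 - P9 - T7 - DC: 16+9+18+9+11 = 63
DC - T7 - J7 - P9 - Y3 - DC: 11+27+19+18+15 = 90
DC - T7 - J7 - Y3 - P9 - DC: 11+27+9+18+3 = 68
DC - T7 - P9 - J7 - Y3 - DC: 11+9+19+9+15 = 63
DC - T7 - Y3 - J7 - P9 - DC: 11+25+9+19+3 = 67
DC - P9 - J7 - T7 - Y3 - DC: 3+19+27+25+15 = 89
DC - P9 - T7 - J7 - Y3 - DC: 3+9+27+9+15 = 63
The minimum is 62.
One optimal route: DC → J7 → Y3 → T7 → P9 → DC (or its reverse).

Minimum total distance: 62 miles.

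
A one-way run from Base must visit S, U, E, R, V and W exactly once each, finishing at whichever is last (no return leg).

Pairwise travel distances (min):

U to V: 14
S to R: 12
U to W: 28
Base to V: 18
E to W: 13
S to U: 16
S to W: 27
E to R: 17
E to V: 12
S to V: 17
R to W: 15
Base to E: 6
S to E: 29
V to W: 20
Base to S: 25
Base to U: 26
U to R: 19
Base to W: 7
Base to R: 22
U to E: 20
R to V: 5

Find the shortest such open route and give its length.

There are 6! = 720 possible orderings.
Base → S → U → E → R → V → W: 25+16+20+17+5+20 = 103
Base → S → U → E → R → W → V: 25+16+20+17+15+20 = 113
Base → S → U → E → V → R → W: 25+16+20+12+5+15 = 93
Base → S → U → E → V → W → R: 25+16+20+12+20+15 = 108
Base → S → U → E → W → R → V: 25+16+20+13+15+5 = 94
Base → S → U → E → W → V → R: 25+16+20+13+20+5 = 99
Base → S → U → R → E → V → W: 25+16+19+17+12+20 = 109
Base → S → U → R → E → W → V: 25+16+19+17+13+20 = 110
… (712 more)
Base → W → E → V → R → S → U: 7+13+12+5+12+16 = 65  ← best
The minimum is 65.
One shortest path: Base → W → E → V → R → S → U.

Minimum one-way distance = 65 min.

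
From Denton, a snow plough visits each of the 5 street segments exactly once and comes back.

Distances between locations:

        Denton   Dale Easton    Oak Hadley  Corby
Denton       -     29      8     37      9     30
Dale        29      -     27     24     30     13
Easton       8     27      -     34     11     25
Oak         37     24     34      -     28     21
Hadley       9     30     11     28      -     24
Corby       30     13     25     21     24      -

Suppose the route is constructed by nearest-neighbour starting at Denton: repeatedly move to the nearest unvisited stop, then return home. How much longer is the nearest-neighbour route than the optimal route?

11 longer than the optimal tour.

Denton: Easton=8, Hadley=9, Dale=29, Corby=30, Oak=37 ⇒ Easton
Easton: Hadley=11, Corby=25, Dale=27, Oak=34 ⇒ Hadley
Hadley: Corby=24, Oak=28, Dale=30 ⇒ Corby
Corby: Dale=13, Oak=21 ⇒ Dale
Dale: Oak=24 ⇒ Oak
NN route Denton → Easton → Hadley → Corby → Dale → Oak → Denton costs 117.
Optimal: Denton → Easton → Dale → Corby → Oak → Hadley → Denton costs 106 (by enumerating all 60 distinct tours).
Excess = 117 − 106 = 11.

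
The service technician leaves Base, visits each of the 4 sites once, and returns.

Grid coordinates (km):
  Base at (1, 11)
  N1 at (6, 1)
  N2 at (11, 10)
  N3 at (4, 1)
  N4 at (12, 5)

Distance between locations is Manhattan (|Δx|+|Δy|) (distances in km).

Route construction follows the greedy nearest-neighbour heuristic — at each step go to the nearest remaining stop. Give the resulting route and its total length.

42 km along Base → N2 → N4 → N1 → N3 → Base.

Base → [N2:11 / N3:13 / N1:15 / N4:17] → N2 (11)
N2 → [N4:6 / N1:14 / N3:16] → N4 (6)
N4 → [N1:10 / N3:12] → N1 (10)
N1 → [N3:2] → N3 (2)
Return N3→Base: 13.
Total = 11 + 6 + 10 + 2 + 13 = 42.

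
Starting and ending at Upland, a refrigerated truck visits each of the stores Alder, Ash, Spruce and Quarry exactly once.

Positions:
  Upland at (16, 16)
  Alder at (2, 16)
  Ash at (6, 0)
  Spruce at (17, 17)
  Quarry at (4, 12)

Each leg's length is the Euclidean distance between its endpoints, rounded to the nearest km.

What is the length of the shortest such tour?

Minimum total distance: 51 km.

With 4 stops there are 4!/2 = 12 distinct round trips (a route and its reverse cost the same).
Upland - Alder - Ash - Spruce - Quarry - Upland: 14+16+20+14+13 = 77
Upland - Alder - Ash - Quarry - Spruce - Upland: 14+16+12+14+1 = 57
Upland - Alder - Spruce - Ash - Quarry - Upland: 14+15+20+12+13 = 74
Upland - Alder - Spruce - Quarry - Ash - Upland: 14+15+14+12+19 = 74
Upland - Alder - Quarry - Ash - Spruce - Upland: 14+4+12+20+1 = 51
Upland - Alder - Quarry - Spruce - Ash - Upland: 14+4+14+20+19 = 71
Upland - Ash - Alder - Spruce - Quarry - Upland: 19+16+15+14+13 = 77
Upland - Ash - Alder - Quarry - Spruce - Upland: 19+16+4+14+1 = 54
Upland - Ash - Spruce - Alder - Quarry - Upland: 19+20+15+4+13 = 71
Upland - Ash - Quarry - Alder - Spruce - Upland: 19+12+4+15+1 = 51
Upland - Spruce - Alder - Ash - Quarry - Upland: 1+15+16+12+13 = 57
Upland - Spruce - Ash - Alder - Quarry - Upland: 1+20+16+4+13 = 54
The minimum is 51.
One optimal route: Upland → Alder → Quarry → Ash → Spruce → Upland (or its reverse).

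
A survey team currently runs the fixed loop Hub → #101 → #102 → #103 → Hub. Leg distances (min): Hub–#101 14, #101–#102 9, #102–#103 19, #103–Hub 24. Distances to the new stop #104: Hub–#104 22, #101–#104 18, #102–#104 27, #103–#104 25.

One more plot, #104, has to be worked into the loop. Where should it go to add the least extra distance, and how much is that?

Adding 23 min by placing #104 on the #103–Hub leg.

Insertion cost between consecutive stops i–j is d(i,#104) + d(#104,j) − d(i,j):
  between Hub and #101: 22 + 18 − 14 = 26
  between #101 and #102: 18 + 27 − 9 = 36
  between #102 and #103: 27 + 25 − 19 = 33
  between #103 and Hub: 25 + 22 − 24 = 23
Cheapest insertion is between #103 and Hub, adding 23.
New total = 66 + 23 = 89.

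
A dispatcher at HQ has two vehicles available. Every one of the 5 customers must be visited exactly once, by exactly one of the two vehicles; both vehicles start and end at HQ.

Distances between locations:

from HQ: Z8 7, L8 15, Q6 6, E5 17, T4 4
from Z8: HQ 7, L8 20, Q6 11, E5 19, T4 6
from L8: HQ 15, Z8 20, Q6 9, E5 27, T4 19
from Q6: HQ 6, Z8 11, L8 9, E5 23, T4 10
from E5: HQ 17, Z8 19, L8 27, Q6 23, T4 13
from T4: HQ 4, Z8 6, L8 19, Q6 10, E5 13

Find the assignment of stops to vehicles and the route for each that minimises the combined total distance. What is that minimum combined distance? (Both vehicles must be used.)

Minimum combined distance: 73.

Check every non-empty split of the stops between the two vehicles; for each half take its own optimal tour:
  {Z8} + {L8, Q6, E5, T4}: 14 + 59 = 73
  {L8} + {Z8, Q6, E5, T4}: 30 + 53 = 83
  {Z8, L8} + {Q6, E5, T4}: 42 + 46 = 88
  {Q6} + {Z8, L8, E5, T4}: 12 + 68 = 80
  {Z8, Q6} + {L8, E5, T4}: 24 + 59 = 83
  {L8, Q6} + {Z8, E5, T4}: 30 + 43 = 73
  … (15 splits in total)
Best: vehicle 1 HQ → Z8 → HQ = 14; vehicle 2 HQ → Q6 → L8 → E5 → T4 → HQ = 59; combined 73.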